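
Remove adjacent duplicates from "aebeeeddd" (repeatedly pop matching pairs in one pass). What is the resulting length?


Input: aebeeeddd
Stack-based adjacent duplicate removal:
  Read 'a': push. Stack: a
  Read 'e': push. Stack: ae
  Read 'b': push. Stack: aeb
  Read 'e': push. Stack: aebe
  Read 'e': matches stack top 'e' => pop. Stack: aeb
  Read 'e': push. Stack: aebe
  Read 'd': push. Stack: aebed
  Read 'd': matches stack top 'd' => pop. Stack: aebe
  Read 'd': push. Stack: aebed
Final stack: "aebed" (length 5)

5


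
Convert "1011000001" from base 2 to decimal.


Input: "1011000001" in base 2
Positional expansion:
  Digit '1' (value 1) x 2^9 = 512
  Digit '0' (value 0) x 2^8 = 0
  Digit '1' (value 1) x 2^7 = 128
  Digit '1' (value 1) x 2^6 = 64
  Digit '0' (value 0) x 2^5 = 0
  Digit '0' (value 0) x 2^4 = 0
  Digit '0' (value 0) x 2^3 = 0
  Digit '0' (value 0) x 2^2 = 0
  Digit '0' (value 0) x 2^1 = 0
  Digit '1' (value 1) x 2^0 = 1
Sum = 705

705


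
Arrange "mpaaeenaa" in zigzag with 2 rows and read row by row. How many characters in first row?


Zigzag "mpaaeenaa" into 2 rows:
Placing characters:
  'm' => row 0
  'p' => row 1
  'a' => row 0
  'a' => row 1
  'e' => row 0
  'e' => row 1
  'n' => row 0
  'a' => row 1
  'a' => row 0
Rows:
  Row 0: "maena"
  Row 1: "paea"
First row length: 5

5


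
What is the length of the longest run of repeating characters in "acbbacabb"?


Input: "acbbacabb"
Scanning for longest run:
  Position 1 ('c'): new char, reset run to 1
  Position 2 ('b'): new char, reset run to 1
  Position 3 ('b'): continues run of 'b', length=2
  Position 4 ('a'): new char, reset run to 1
  Position 5 ('c'): new char, reset run to 1
  Position 6 ('a'): new char, reset run to 1
  Position 7 ('b'): new char, reset run to 1
  Position 8 ('b'): continues run of 'b', length=2
Longest run: 'b' with length 2

2


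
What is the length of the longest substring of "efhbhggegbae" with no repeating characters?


Input: "efhbhggegbae"
Sliding window (track last position of each char):
  Position 0 ('e'): window [0,0] length 1 -- new best
  Position 1 ('f'): window [0,1] length 2 -- new best
  Position 2 ('h'): window [0,2] length 3 -- new best
  Position 3 ('b'): window [0,3] length 4 -- new best
  Position 4 ('h'): repeat (last at 2), move window start to 3
  Position 4 ('h'): window [3,4] length 2
  Position 5 ('g'): window [3,5] length 3
  Position 6 ('g'): repeat (last at 5), move window start to 6
  Position 6 ('g'): window [6,6] length 1
  Position 7 ('e'): window [6,7] length 2
  Position 8 ('g'): repeat (last at 6), move window start to 7
  Position 8 ('g'): window [7,8] length 2
  Position 9 ('b'): window [7,9] length 3
  Position 10 ('a'): window [7,10] length 4
  Position 11 ('e'): repeat (last at 7), move window start to 8
  Position 11 ('e'): window [8,11] length 4
Longest substring with no repeats: "efhb" with length 4

4


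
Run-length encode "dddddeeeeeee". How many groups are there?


Input: dddddeeeeeee
Scanning for consecutive runs:
  Group 1: 'd' x 5 (positions 0-4)
  Group 2: 'e' x 7 (positions 5-11)
Total groups: 2

2


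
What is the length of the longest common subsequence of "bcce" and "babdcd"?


LCS of "bcce" and "babdcd"
DP table:
           b    a    b    d    c    d
      0    0    0    0    0    0    0
  b   0    1    1    1    1    1    1
  c   0    1    1    1    1    2    2
  c   0    1    1    1    1    2    2
  e   0    1    1    1    1    2    2
LCS length = dp[4][6] = 2

2


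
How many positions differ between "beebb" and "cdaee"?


Comparing "beebb" and "cdaee" position by position:
  Position 0: 'b' vs 'c' => DIFFER
  Position 1: 'e' vs 'd' => DIFFER
  Position 2: 'e' vs 'a' => DIFFER
  Position 3: 'b' vs 'e' => DIFFER
  Position 4: 'b' vs 'e' => DIFFER
Positions that differ: 5

5


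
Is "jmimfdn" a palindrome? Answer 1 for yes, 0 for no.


Input: jmimfdn
Reversed: ndfmimj
  Compare pos 0 ('j') with pos 6 ('n'): MISMATCH
  Compare pos 1 ('m') with pos 5 ('d'): MISMATCH
  Compare pos 2 ('i') with pos 4 ('f'): MISMATCH
Result: not a palindrome

0


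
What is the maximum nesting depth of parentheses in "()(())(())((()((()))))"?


Input: "()(())(())((()((()))))"
Tracking depth:
  Position 0 '(': depth becomes 1
  Position 1 ')': depth becomes 0
  Position 2 '(': depth becomes 1
  Position 3 '(': depth becomes 2
  Position 4 ')': depth becomes 1
  Position 5 ')': depth becomes 0
  Position 6 '(': depth becomes 1
  Position 7 '(': depth becomes 2
  Position 8 ')': depth becomes 1
  Position 9 ')': depth becomes 0
  Position 10 '(': depth becomes 1
  Position 11 '(': depth becomes 2
  Position 12 '(': depth becomes 3
  Position 13 ')': depth becomes 2
  Position 14 '(': depth becomes 3
  Position 15 '(': depth becomes 4
  Position 16 '(': depth becomes 5
  Position 17 ')': depth becomes 4
  Position 18 ')': depth becomes 3
  Position 19 ')': depth becomes 2
  Position 20 ')': depth becomes 1
  Position 21 ')': depth becomes 0
Maximum depth reached: 5

5


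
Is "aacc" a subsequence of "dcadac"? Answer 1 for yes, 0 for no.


Check if "aacc" is a subsequence of "dcadac"
Greedy scan:
  Position 0 ('d'): no match needed
  Position 1 ('c'): no match needed
  Position 2 ('a'): matches sub[0] = 'a'
  Position 3 ('d'): no match needed
  Position 4 ('a'): matches sub[1] = 'a'
  Position 5 ('c'): matches sub[2] = 'c'
Only matched 3/4 characters => not a subsequence

0


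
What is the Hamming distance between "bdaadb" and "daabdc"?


Comparing "bdaadb" and "daabdc" position by position:
  Position 0: 'b' vs 'd' => differ
  Position 1: 'd' vs 'a' => differ
  Position 2: 'a' vs 'a' => same
  Position 3: 'a' vs 'b' => differ
  Position 4: 'd' vs 'd' => same
  Position 5: 'b' vs 'c' => differ
Total differences (Hamming distance): 4

4


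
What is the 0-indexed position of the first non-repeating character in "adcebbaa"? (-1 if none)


Input: adcebbaa
Character frequencies:
  'a': 3
  'b': 2
  'c': 1
  'd': 1
  'e': 1
Scanning left to right for freq == 1:
  Position 0 ('a'): freq=3, skip
  Position 1 ('d'): unique! => answer = 1

1


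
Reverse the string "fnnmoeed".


Input: fnnmoeed
Reading characters right to left:
  Position 7: 'd'
  Position 6: 'e'
  Position 5: 'e'
  Position 4: 'o'
  Position 3: 'm'
  Position 2: 'n'
  Position 1: 'n'
  Position 0: 'f'
Reversed: deeomnnf

deeomnnf


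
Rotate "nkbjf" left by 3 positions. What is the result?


Input: "nkbjf", rotate left by 3
First 3 characters: "nkb"
Remaining characters: "jf"
Concatenate remaining + first: "jf" + "nkb" = "jfnkb"

jfnkb


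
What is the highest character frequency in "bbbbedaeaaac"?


Input: bbbbedaeaaac
Character counts:
  'a': 4
  'b': 4
  'c': 1
  'd': 1
  'e': 2
Maximum frequency: 4

4


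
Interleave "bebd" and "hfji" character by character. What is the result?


Interleaving "bebd" and "hfji":
  Position 0: 'b' from first, 'h' from second => "bh"
  Position 1: 'e' from first, 'f' from second => "ef"
  Position 2: 'b' from first, 'j' from second => "bj"
  Position 3: 'd' from first, 'i' from second => "di"
Result: bhefbjdi

bhefbjdi


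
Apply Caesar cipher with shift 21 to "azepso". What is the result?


Caesar cipher: shift "azepso" by 21
  'a' (pos 0) + 21 = pos 21 = 'v'
  'z' (pos 25) + 21 = pos 20 = 'u'
  'e' (pos 4) + 21 = pos 25 = 'z'
  'p' (pos 15) + 21 = pos 10 = 'k'
  's' (pos 18) + 21 = pos 13 = 'n'
  'o' (pos 14) + 21 = pos 9 = 'j'
Result: vuzknj

vuzknj


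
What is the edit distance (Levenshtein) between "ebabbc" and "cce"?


Computing edit distance: "ebabbc" -> "cce"
DP table:
           c    c    e
      0    1    2    3
  e   1    1    2    2
  b   2    2    2    3
  a   3    3    3    3
  b   4    4    4    4
  b   5    5    5    5
  c   6    5    5    6
Edit distance = dp[6][3] = 6

6


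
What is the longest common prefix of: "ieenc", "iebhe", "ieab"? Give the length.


Words: ieenc, iebhe, ieab
  Position 0: all 'i' => match
  Position 1: all 'e' => match
  Position 2: ('e', 'b', 'a') => mismatch, stop
LCP = "ie" (length 2)

2


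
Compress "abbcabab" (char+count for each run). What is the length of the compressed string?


Input: abbcabab
Runs:
  'a' x 1 => "a1"
  'b' x 2 => "b2"
  'c' x 1 => "c1"
  'a' x 1 => "a1"
  'b' x 1 => "b1"
  'a' x 1 => "a1"
  'b' x 1 => "b1"
Compressed: "a1b2c1a1b1a1b1"
Compressed length: 14

14


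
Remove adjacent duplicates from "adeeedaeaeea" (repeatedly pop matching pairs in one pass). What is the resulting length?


Input: adeeedaeaeea
Stack-based adjacent duplicate removal:
  Read 'a': push. Stack: a
  Read 'd': push. Stack: ad
  Read 'e': push. Stack: ade
  Read 'e': matches stack top 'e' => pop. Stack: ad
  Read 'e': push. Stack: ade
  Read 'd': push. Stack: aded
  Read 'a': push. Stack: adeda
  Read 'e': push. Stack: adedae
  Read 'a': push. Stack: adedaea
  Read 'e': push. Stack: adedaeae
  Read 'e': matches stack top 'e' => pop. Stack: adedaea
  Read 'a': matches stack top 'a' => pop. Stack: adedae
Final stack: "adedae" (length 6)

6


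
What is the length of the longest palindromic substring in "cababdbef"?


Input: "cababdbef"
Checking substrings for palindromes:
  [1:4] "aba" (len 3) => palindrome
  [2:5] "bab" (len 3) => palindrome
  [4:7] "bdb" (len 3) => palindrome
Longest palindromic substring: "aba" with length 3

3


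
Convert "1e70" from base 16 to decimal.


Input: "1e70" in base 16
Positional expansion:
  Digit '1' (value 1) x 16^3 = 4096
  Digit 'e' (value 14) x 16^2 = 3584
  Digit '7' (value 7) x 16^1 = 112
  Digit '0' (value 0) x 16^0 = 0
Sum = 7792

7792


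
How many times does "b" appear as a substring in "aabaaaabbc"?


Searching for "b" in "aabaaaabbc"
Scanning each position:
  Position 0: "a" => no
  Position 1: "a" => no
  Position 2: "b" => MATCH
  Position 3: "a" => no
  Position 4: "a" => no
  Position 5: "a" => no
  Position 6: "a" => no
  Position 7: "b" => MATCH
  Position 8: "b" => MATCH
  Position 9: "c" => no
Total occurrences: 3

3


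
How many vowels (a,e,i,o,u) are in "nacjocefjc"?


Input: nacjocefjc
Checking each character:
  'n' at position 0: consonant
  'a' at position 1: vowel (running total: 1)
  'c' at position 2: consonant
  'j' at position 3: consonant
  'o' at position 4: vowel (running total: 2)
  'c' at position 5: consonant
  'e' at position 6: vowel (running total: 3)
  'f' at position 7: consonant
  'j' at position 8: consonant
  'c' at position 9: consonant
Total vowels: 3

3


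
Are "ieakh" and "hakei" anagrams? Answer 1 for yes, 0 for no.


Strings: "ieakh", "hakei"
Sorted first:  aehik
Sorted second: aehik
Sorted forms match => anagrams

1


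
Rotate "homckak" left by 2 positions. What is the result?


Input: "homckak", rotate left by 2
First 2 characters: "ho"
Remaining characters: "mckak"
Concatenate remaining + first: "mckak" + "ho" = "mckakho"

mckakho


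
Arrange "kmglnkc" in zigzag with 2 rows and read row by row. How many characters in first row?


Zigzag "kmglnkc" into 2 rows:
Placing characters:
  'k' => row 0
  'm' => row 1
  'g' => row 0
  'l' => row 1
  'n' => row 0
  'k' => row 1
  'c' => row 0
Rows:
  Row 0: "kgnc"
  Row 1: "mlk"
First row length: 4

4


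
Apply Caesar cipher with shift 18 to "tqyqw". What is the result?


Caesar cipher: shift "tqyqw" by 18
  't' (pos 19) + 18 = pos 11 = 'l'
  'q' (pos 16) + 18 = pos 8 = 'i'
  'y' (pos 24) + 18 = pos 16 = 'q'
  'q' (pos 16) + 18 = pos 8 = 'i'
  'w' (pos 22) + 18 = pos 14 = 'o'
Result: liqio

liqio


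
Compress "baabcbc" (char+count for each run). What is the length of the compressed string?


Input: baabcbc
Runs:
  'b' x 1 => "b1"
  'a' x 2 => "a2"
  'b' x 1 => "b1"
  'c' x 1 => "c1"
  'b' x 1 => "b1"
  'c' x 1 => "c1"
Compressed: "b1a2b1c1b1c1"
Compressed length: 12

12


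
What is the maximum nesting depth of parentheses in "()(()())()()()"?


Input: "()(()())()()()"
Tracking depth:
  Position 0 '(': depth becomes 1
  Position 1 ')': depth becomes 0
  Position 2 '(': depth becomes 1
  Position 3 '(': depth becomes 2
  Position 4 ')': depth becomes 1
  Position 5 '(': depth becomes 2
  Position 6 ')': depth becomes 1
  Position 7 ')': depth becomes 0
  Position 8 '(': depth becomes 1
  Position 9 ')': depth becomes 0
  Position 10 '(': depth becomes 1
  Position 11 ')': depth becomes 0
  Position 12 '(': depth becomes 1
  Position 13 ')': depth becomes 0
Maximum depth reached: 2

2


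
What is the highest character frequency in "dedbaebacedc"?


Input: dedbaebacedc
Character counts:
  'a': 2
  'b': 2
  'c': 2
  'd': 3
  'e': 3
Maximum frequency: 3

3


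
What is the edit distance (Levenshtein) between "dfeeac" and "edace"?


Computing edit distance: "dfeeac" -> "edace"
DP table:
           e    d    a    c    e
      0    1    2    3    4    5
  d   1    1    1    2    3    4
  f   2    2    2    2    3    4
  e   3    2    3    3    3    3
  e   4    3    3    4    4    3
  a   5    4    4    3    4    4
  c   6    5    5    4    3    4
Edit distance = dp[6][5] = 4

4


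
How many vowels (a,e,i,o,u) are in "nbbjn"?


Input: nbbjn
Checking each character:
  'n' at position 0: consonant
  'b' at position 1: consonant
  'b' at position 2: consonant
  'j' at position 3: consonant
  'n' at position 4: consonant
Total vowels: 0

0


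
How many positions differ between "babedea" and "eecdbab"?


Comparing "babedea" and "eecdbab" position by position:
  Position 0: 'b' vs 'e' => DIFFER
  Position 1: 'a' vs 'e' => DIFFER
  Position 2: 'b' vs 'c' => DIFFER
  Position 3: 'e' vs 'd' => DIFFER
  Position 4: 'd' vs 'b' => DIFFER
  Position 5: 'e' vs 'a' => DIFFER
  Position 6: 'a' vs 'b' => DIFFER
Positions that differ: 7

7


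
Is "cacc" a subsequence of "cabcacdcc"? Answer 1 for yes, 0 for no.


Check if "cacc" is a subsequence of "cabcacdcc"
Greedy scan:
  Position 0 ('c'): matches sub[0] = 'c'
  Position 1 ('a'): matches sub[1] = 'a'
  Position 2 ('b'): no match needed
  Position 3 ('c'): matches sub[2] = 'c'
  Position 4 ('a'): no match needed
  Position 5 ('c'): matches sub[3] = 'c'
  Position 6 ('d'): no match needed
  Position 7 ('c'): no match needed
  Position 8 ('c'): no match needed
All 4 characters matched => is a subsequence

1


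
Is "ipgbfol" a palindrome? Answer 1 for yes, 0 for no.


Input: ipgbfol
Reversed: lofbgpi
  Compare pos 0 ('i') with pos 6 ('l'): MISMATCH
  Compare pos 1 ('p') with pos 5 ('o'): MISMATCH
  Compare pos 2 ('g') with pos 4 ('f'): MISMATCH
Result: not a palindrome

0


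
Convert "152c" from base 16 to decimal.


Input: "152c" in base 16
Positional expansion:
  Digit '1' (value 1) x 16^3 = 4096
  Digit '5' (value 5) x 16^2 = 1280
  Digit '2' (value 2) x 16^1 = 32
  Digit 'c' (value 12) x 16^0 = 12
Sum = 5420

5420


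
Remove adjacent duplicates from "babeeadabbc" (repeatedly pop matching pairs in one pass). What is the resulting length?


Input: babeeadabbc
Stack-based adjacent duplicate removal:
  Read 'b': push. Stack: b
  Read 'a': push. Stack: ba
  Read 'b': push. Stack: bab
  Read 'e': push. Stack: babe
  Read 'e': matches stack top 'e' => pop. Stack: bab
  Read 'a': push. Stack: baba
  Read 'd': push. Stack: babad
  Read 'a': push. Stack: babada
  Read 'b': push. Stack: babadab
  Read 'b': matches stack top 'b' => pop. Stack: babada
  Read 'c': push. Stack: babadac
Final stack: "babadac" (length 7)

7


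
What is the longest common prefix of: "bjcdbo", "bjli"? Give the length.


Words: bjcdbo, bjli
  Position 0: all 'b' => match
  Position 1: all 'j' => match
  Position 2: ('c', 'l') => mismatch, stop
LCP = "bj" (length 2)

2


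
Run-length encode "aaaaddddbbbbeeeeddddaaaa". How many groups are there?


Input: aaaaddddbbbbeeeeddddaaaa
Scanning for consecutive runs:
  Group 1: 'a' x 4 (positions 0-3)
  Group 2: 'd' x 4 (positions 4-7)
  Group 3: 'b' x 4 (positions 8-11)
  Group 4: 'e' x 4 (positions 12-15)
  Group 5: 'd' x 4 (positions 16-19)
  Group 6: 'a' x 4 (positions 20-23)
Total groups: 6

6


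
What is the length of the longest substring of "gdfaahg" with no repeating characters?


Input: "gdfaahg"
Sliding window (track last position of each char):
  Position 0 ('g'): window [0,0] length 1 -- new best
  Position 1 ('d'): window [0,1] length 2 -- new best
  Position 2 ('f'): window [0,2] length 3 -- new best
  Position 3 ('a'): window [0,3] length 4 -- new best
  Position 4 ('a'): repeat (last at 3), move window start to 4
  Position 4 ('a'): window [4,4] length 1
  Position 5 ('h'): window [4,5] length 2
  Position 6 ('g'): window [4,6] length 3
Longest substring with no repeats: "gdfa" with length 4

4


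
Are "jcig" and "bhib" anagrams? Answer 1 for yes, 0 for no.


Strings: "jcig", "bhib"
Sorted first:  cgij
Sorted second: bbhi
Differ at position 0: 'c' vs 'b' => not anagrams

0


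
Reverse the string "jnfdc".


Input: jnfdc
Reading characters right to left:
  Position 4: 'c'
  Position 3: 'd'
  Position 2: 'f'
  Position 1: 'n'
  Position 0: 'j'
Reversed: cdfnj

cdfnj


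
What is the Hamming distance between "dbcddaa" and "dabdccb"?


Comparing "dbcddaa" and "dabdccb" position by position:
  Position 0: 'd' vs 'd' => same
  Position 1: 'b' vs 'a' => differ
  Position 2: 'c' vs 'b' => differ
  Position 3: 'd' vs 'd' => same
  Position 4: 'd' vs 'c' => differ
  Position 5: 'a' vs 'c' => differ
  Position 6: 'a' vs 'b' => differ
Total differences (Hamming distance): 5

5


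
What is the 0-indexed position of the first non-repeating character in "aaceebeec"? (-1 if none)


Input: aaceebeec
Character frequencies:
  'a': 2
  'b': 1
  'c': 2
  'e': 4
Scanning left to right for freq == 1:
  Position 0 ('a'): freq=2, skip
  Position 1 ('a'): freq=2, skip
  Position 2 ('c'): freq=2, skip
  Position 3 ('e'): freq=4, skip
  Position 4 ('e'): freq=4, skip
  Position 5 ('b'): unique! => answer = 5

5


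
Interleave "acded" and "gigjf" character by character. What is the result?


Interleaving "acded" and "gigjf":
  Position 0: 'a' from first, 'g' from second => "ag"
  Position 1: 'c' from first, 'i' from second => "ci"
  Position 2: 'd' from first, 'g' from second => "dg"
  Position 3: 'e' from first, 'j' from second => "ej"
  Position 4: 'd' from first, 'f' from second => "df"
Result: agcidgejdf

agcidgejdf


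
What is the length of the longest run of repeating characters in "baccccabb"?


Input: "baccccabb"
Scanning for longest run:
  Position 1 ('a'): new char, reset run to 1
  Position 2 ('c'): new char, reset run to 1
  Position 3 ('c'): continues run of 'c', length=2
  Position 4 ('c'): continues run of 'c', length=3
  Position 5 ('c'): continues run of 'c', length=4
  Position 6 ('a'): new char, reset run to 1
  Position 7 ('b'): new char, reset run to 1
  Position 8 ('b'): continues run of 'b', length=2
Longest run: 'c' with length 4

4


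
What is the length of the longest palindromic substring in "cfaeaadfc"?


Input: "cfaeaadfc"
Checking substrings for palindromes:
  [2:5] "aea" (len 3) => palindrome
  [4:6] "aa" (len 2) => palindrome
Longest palindromic substring: "aea" with length 3

3


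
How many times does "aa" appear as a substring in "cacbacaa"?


Searching for "aa" in "cacbacaa"
Scanning each position:
  Position 0: "ca" => no
  Position 1: "ac" => no
  Position 2: "cb" => no
  Position 3: "ba" => no
  Position 4: "ac" => no
  Position 5: "ca" => no
  Position 6: "aa" => MATCH
Total occurrences: 1

1


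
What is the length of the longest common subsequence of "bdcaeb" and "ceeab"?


LCS of "bdcaeb" and "ceeab"
DP table:
           c    e    e    a    b
      0    0    0    0    0    0
  b   0    0    0    0    0    1
  d   0    0    0    0    0    1
  c   0    1    1    1    1    1
  a   0    1    1    1    2    2
  e   0    1    2    2    2    2
  b   0    1    2    2    2    3
LCS length = dp[6][5] = 3

3


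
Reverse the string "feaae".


Input: feaae
Reading characters right to left:
  Position 4: 'e'
  Position 3: 'a'
  Position 2: 'a'
  Position 1: 'e'
  Position 0: 'f'
Reversed: eaaef

eaaef


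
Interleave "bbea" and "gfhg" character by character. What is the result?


Interleaving "bbea" and "gfhg":
  Position 0: 'b' from first, 'g' from second => "bg"
  Position 1: 'b' from first, 'f' from second => "bf"
  Position 2: 'e' from first, 'h' from second => "eh"
  Position 3: 'a' from first, 'g' from second => "ag"
Result: bgbfehag

bgbfehag


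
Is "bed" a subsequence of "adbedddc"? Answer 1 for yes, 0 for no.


Check if "bed" is a subsequence of "adbedddc"
Greedy scan:
  Position 0 ('a'): no match needed
  Position 1 ('d'): no match needed
  Position 2 ('b'): matches sub[0] = 'b'
  Position 3 ('e'): matches sub[1] = 'e'
  Position 4 ('d'): matches sub[2] = 'd'
  Position 5 ('d'): no match needed
  Position 6 ('d'): no match needed
  Position 7 ('c'): no match needed
All 3 characters matched => is a subsequence

1


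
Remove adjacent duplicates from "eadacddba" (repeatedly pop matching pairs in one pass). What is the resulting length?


Input: eadacddba
Stack-based adjacent duplicate removal:
  Read 'e': push. Stack: e
  Read 'a': push. Stack: ea
  Read 'd': push. Stack: ead
  Read 'a': push. Stack: eada
  Read 'c': push. Stack: eadac
  Read 'd': push. Stack: eadacd
  Read 'd': matches stack top 'd' => pop. Stack: eadac
  Read 'b': push. Stack: eadacb
  Read 'a': push. Stack: eadacba
Final stack: "eadacba" (length 7)

7


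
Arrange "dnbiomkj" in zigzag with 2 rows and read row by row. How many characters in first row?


Zigzag "dnbiomkj" into 2 rows:
Placing characters:
  'd' => row 0
  'n' => row 1
  'b' => row 0
  'i' => row 1
  'o' => row 0
  'm' => row 1
  'k' => row 0
  'j' => row 1
Rows:
  Row 0: "dbok"
  Row 1: "nimj"
First row length: 4

4


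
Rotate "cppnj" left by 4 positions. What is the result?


Input: "cppnj", rotate left by 4
First 4 characters: "cppn"
Remaining characters: "j"
Concatenate remaining + first: "j" + "cppn" = "jcppn"

jcppn


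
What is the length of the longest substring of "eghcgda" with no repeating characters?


Input: "eghcgda"
Sliding window (track last position of each char):
  Position 0 ('e'): window [0,0] length 1 -- new best
  Position 1 ('g'): window [0,1] length 2 -- new best
  Position 2 ('h'): window [0,2] length 3 -- new best
  Position 3 ('c'): window [0,3] length 4 -- new best
  Position 4 ('g'): repeat (last at 1), move window start to 2
  Position 4 ('g'): window [2,4] length 3
  Position 5 ('d'): window [2,5] length 4
  Position 6 ('a'): window [2,6] length 5 -- new best
Longest substring with no repeats: "hcgda" with length 5

5


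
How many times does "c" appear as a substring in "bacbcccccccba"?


Searching for "c" in "bacbcccccccba"
Scanning each position:
  Position 0: "b" => no
  Position 1: "a" => no
  Position 2: "c" => MATCH
  Position 3: "b" => no
  Position 4: "c" => MATCH
  Position 5: "c" => MATCH
  Position 6: "c" => MATCH
  Position 7: "c" => MATCH
  Position 8: "c" => MATCH
  Position 9: "c" => MATCH
  Position 10: "c" => MATCH
  Position 11: "b" => no
  Position 12: "a" => no
Total occurrences: 8

8


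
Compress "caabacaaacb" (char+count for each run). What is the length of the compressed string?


Input: caabacaaacb
Runs:
  'c' x 1 => "c1"
  'a' x 2 => "a2"
  'b' x 1 => "b1"
  'a' x 1 => "a1"
  'c' x 1 => "c1"
  'a' x 3 => "a3"
  'c' x 1 => "c1"
  'b' x 1 => "b1"
Compressed: "c1a2b1a1c1a3c1b1"
Compressed length: 16

16


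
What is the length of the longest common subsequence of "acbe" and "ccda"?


LCS of "acbe" and "ccda"
DP table:
           c    c    d    a
      0    0    0    0    0
  a   0    0    0    0    1
  c   0    1    1    1    1
  b   0    1    1    1    1
  e   0    1    1    1    1
LCS length = dp[4][4] = 1

1


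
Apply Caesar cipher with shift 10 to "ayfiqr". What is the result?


Caesar cipher: shift "ayfiqr" by 10
  'a' (pos 0) + 10 = pos 10 = 'k'
  'y' (pos 24) + 10 = pos 8 = 'i'
  'f' (pos 5) + 10 = pos 15 = 'p'
  'i' (pos 8) + 10 = pos 18 = 's'
  'q' (pos 16) + 10 = pos 0 = 'a'
  'r' (pos 17) + 10 = pos 1 = 'b'
Result: kipsab

kipsab


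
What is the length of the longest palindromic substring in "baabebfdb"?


Input: "baabebfdb"
Checking substrings for palindromes:
  [0:4] "baab" (len 4) => palindrome
  [3:6] "beb" (len 3) => palindrome
  [1:3] "aa" (len 2) => palindrome
Longest palindromic substring: "baab" with length 4

4


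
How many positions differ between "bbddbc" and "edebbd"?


Comparing "bbddbc" and "edebbd" position by position:
  Position 0: 'b' vs 'e' => DIFFER
  Position 1: 'b' vs 'd' => DIFFER
  Position 2: 'd' vs 'e' => DIFFER
  Position 3: 'd' vs 'b' => DIFFER
  Position 4: 'b' vs 'b' => same
  Position 5: 'c' vs 'd' => DIFFER
Positions that differ: 5

5


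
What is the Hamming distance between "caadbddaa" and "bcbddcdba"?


Comparing "caadbddaa" and "bcbddcdba" position by position:
  Position 0: 'c' vs 'b' => differ
  Position 1: 'a' vs 'c' => differ
  Position 2: 'a' vs 'b' => differ
  Position 3: 'd' vs 'd' => same
  Position 4: 'b' vs 'd' => differ
  Position 5: 'd' vs 'c' => differ
  Position 6: 'd' vs 'd' => same
  Position 7: 'a' vs 'b' => differ
  Position 8: 'a' vs 'a' => same
Total differences (Hamming distance): 6

6


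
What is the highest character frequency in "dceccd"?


Input: dceccd
Character counts:
  'c': 3
  'd': 2
  'e': 1
Maximum frequency: 3

3


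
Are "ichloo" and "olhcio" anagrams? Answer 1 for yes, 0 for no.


Strings: "ichloo", "olhcio"
Sorted first:  chiloo
Sorted second: chiloo
Sorted forms match => anagrams

1


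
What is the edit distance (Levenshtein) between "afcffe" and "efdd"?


Computing edit distance: "afcffe" -> "efdd"
DP table:
           e    f    d    d
      0    1    2    3    4
  a   1    1    2    3    4
  f   2    2    1    2    3
  c   3    3    2    2    3
  f   4    4    3    3    3
  f   5    5    4    4    4
  e   6    5    5    5    5
Edit distance = dp[6][4] = 5

5


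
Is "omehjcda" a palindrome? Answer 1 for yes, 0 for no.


Input: omehjcda
Reversed: adcjhemo
  Compare pos 0 ('o') with pos 7 ('a'): MISMATCH
  Compare pos 1 ('m') with pos 6 ('d'): MISMATCH
  Compare pos 2 ('e') with pos 5 ('c'): MISMATCH
  Compare pos 3 ('h') with pos 4 ('j'): MISMATCH
Result: not a palindrome

0


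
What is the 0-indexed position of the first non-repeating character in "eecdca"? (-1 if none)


Input: eecdca
Character frequencies:
  'a': 1
  'c': 2
  'd': 1
  'e': 2
Scanning left to right for freq == 1:
  Position 0 ('e'): freq=2, skip
  Position 1 ('e'): freq=2, skip
  Position 2 ('c'): freq=2, skip
  Position 3 ('d'): unique! => answer = 3

3


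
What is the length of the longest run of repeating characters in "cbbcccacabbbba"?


Input: "cbbcccacabbbba"
Scanning for longest run:
  Position 1 ('b'): new char, reset run to 1
  Position 2 ('b'): continues run of 'b', length=2
  Position 3 ('c'): new char, reset run to 1
  Position 4 ('c'): continues run of 'c', length=2
  Position 5 ('c'): continues run of 'c', length=3
  Position 6 ('a'): new char, reset run to 1
  Position 7 ('c'): new char, reset run to 1
  Position 8 ('a'): new char, reset run to 1
  Position 9 ('b'): new char, reset run to 1
  Position 10 ('b'): continues run of 'b', length=2
  Position 11 ('b'): continues run of 'b', length=3
  Position 12 ('b'): continues run of 'b', length=4
  Position 13 ('a'): new char, reset run to 1
Longest run: 'b' with length 4

4


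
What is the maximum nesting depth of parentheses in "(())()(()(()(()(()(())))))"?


Input: "(())()(()(()(()(()(())))))"
Tracking depth:
  Position 0 '(': depth becomes 1
  Position 1 '(': depth becomes 2
  Position 2 ')': depth becomes 1
  Position 3 ')': depth becomes 0
  Position 4 '(': depth becomes 1
  Position 5 ')': depth becomes 0
  Position 6 '(': depth becomes 1
  Position 7 '(': depth becomes 2
  Position 8 ')': depth becomes 1
  Position 9 '(': depth becomes 2
  Position 10 '(': depth becomes 3
  Position 11 ')': depth becomes 2
  Position 12 '(': depth becomes 3
  Position 13 '(': depth becomes 4
  Position 14 ')': depth becomes 3
  Position 15 '(': depth becomes 4
  Position 16 '(': depth becomes 5
  Position 17 ')': depth becomes 4
  Position 18 '(': depth becomes 5
  Position 19 '(': depth becomes 6
  Position 20 ')': depth becomes 5
  Position 21 ')': depth becomes 4
  Position 22 ')': depth becomes 3
  Position 23 ')': depth becomes 2
  Position 24 ')': depth becomes 1
  Position 25 ')': depth becomes 0
Maximum depth reached: 6

6


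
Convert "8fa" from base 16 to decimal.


Input: "8fa" in base 16
Positional expansion:
  Digit '8' (value 8) x 16^2 = 2048
  Digit 'f' (value 15) x 16^1 = 240
  Digit 'a' (value 10) x 16^0 = 10
Sum = 2298

2298


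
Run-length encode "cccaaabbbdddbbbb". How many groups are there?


Input: cccaaabbbdddbbbb
Scanning for consecutive runs:
  Group 1: 'c' x 3 (positions 0-2)
  Group 2: 'a' x 3 (positions 3-5)
  Group 3: 'b' x 3 (positions 6-8)
  Group 4: 'd' x 3 (positions 9-11)
  Group 5: 'b' x 4 (positions 12-15)
Total groups: 5

5


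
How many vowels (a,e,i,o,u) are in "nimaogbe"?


Input: nimaogbe
Checking each character:
  'n' at position 0: consonant
  'i' at position 1: vowel (running total: 1)
  'm' at position 2: consonant
  'a' at position 3: vowel (running total: 2)
  'o' at position 4: vowel (running total: 3)
  'g' at position 5: consonant
  'b' at position 6: consonant
  'e' at position 7: vowel (running total: 4)
Total vowels: 4

4


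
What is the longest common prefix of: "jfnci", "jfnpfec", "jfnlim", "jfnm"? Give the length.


Words: jfnci, jfnpfec, jfnlim, jfnm
  Position 0: all 'j' => match
  Position 1: all 'f' => match
  Position 2: all 'n' => match
  Position 3: ('c', 'p', 'l', 'm') => mismatch, stop
LCP = "jfn" (length 3)

3


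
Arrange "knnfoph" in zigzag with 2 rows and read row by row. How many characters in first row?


Zigzag "knnfoph" into 2 rows:
Placing characters:
  'k' => row 0
  'n' => row 1
  'n' => row 0
  'f' => row 1
  'o' => row 0
  'p' => row 1
  'h' => row 0
Rows:
  Row 0: "knoh"
  Row 1: "nfp"
First row length: 4

4


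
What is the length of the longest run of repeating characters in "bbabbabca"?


Input: "bbabbabca"
Scanning for longest run:
  Position 1 ('b'): continues run of 'b', length=2
  Position 2 ('a'): new char, reset run to 1
  Position 3 ('b'): new char, reset run to 1
  Position 4 ('b'): continues run of 'b', length=2
  Position 5 ('a'): new char, reset run to 1
  Position 6 ('b'): new char, reset run to 1
  Position 7 ('c'): new char, reset run to 1
  Position 8 ('a'): new char, reset run to 1
Longest run: 'b' with length 2

2


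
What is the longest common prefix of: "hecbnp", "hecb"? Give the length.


Words: hecbnp, hecb
  Position 0: all 'h' => match
  Position 1: all 'e' => match
  Position 2: all 'c' => match
  Position 3: all 'b' => match
LCP = "hecb" (length 4)

4


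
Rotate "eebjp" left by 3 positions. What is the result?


Input: "eebjp", rotate left by 3
First 3 characters: "eeb"
Remaining characters: "jp"
Concatenate remaining + first: "jp" + "eeb" = "jpeeb"

jpeeb


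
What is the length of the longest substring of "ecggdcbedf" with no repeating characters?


Input: "ecggdcbedf"
Sliding window (track last position of each char):
  Position 0 ('e'): window [0,0] length 1 -- new best
  Position 1 ('c'): window [0,1] length 2 -- new best
  Position 2 ('g'): window [0,2] length 3 -- new best
  Position 3 ('g'): repeat (last at 2), move window start to 3
  Position 3 ('g'): window [3,3] length 1
  Position 4 ('d'): window [3,4] length 2
  Position 5 ('c'): window [3,5] length 3
  Position 6 ('b'): window [3,6] length 4 -- new best
  Position 7 ('e'): window [3,7] length 5 -- new best
  Position 8 ('d'): repeat (last at 4), move window start to 5
  Position 8 ('d'): window [5,8] length 4
  Position 9 ('f'): window [5,9] length 5
Longest substring with no repeats: "gdcbe" with length 5

5


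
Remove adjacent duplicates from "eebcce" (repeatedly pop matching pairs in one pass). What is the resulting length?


Input: eebcce
Stack-based adjacent duplicate removal:
  Read 'e': push. Stack: e
  Read 'e': matches stack top 'e' => pop. Stack: (empty)
  Read 'b': push. Stack: b
  Read 'c': push. Stack: bc
  Read 'c': matches stack top 'c' => pop. Stack: b
  Read 'e': push. Stack: be
Final stack: "be" (length 2)

2


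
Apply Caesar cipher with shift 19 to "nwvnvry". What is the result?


Caesar cipher: shift "nwvnvry" by 19
  'n' (pos 13) + 19 = pos 6 = 'g'
  'w' (pos 22) + 19 = pos 15 = 'p'
  'v' (pos 21) + 19 = pos 14 = 'o'
  'n' (pos 13) + 19 = pos 6 = 'g'
  'v' (pos 21) + 19 = pos 14 = 'o'
  'r' (pos 17) + 19 = pos 10 = 'k'
  'y' (pos 24) + 19 = pos 17 = 'r'
Result: gpogokr

gpogokr


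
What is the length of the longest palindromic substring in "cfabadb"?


Input: "cfabadb"
Checking substrings for palindromes:
  [2:5] "aba" (len 3) => palindrome
Longest palindromic substring: "aba" with length 3

3


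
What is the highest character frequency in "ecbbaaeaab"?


Input: ecbbaaeaab
Character counts:
  'a': 4
  'b': 3
  'c': 1
  'e': 2
Maximum frequency: 4

4


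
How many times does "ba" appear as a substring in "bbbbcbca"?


Searching for "ba" in "bbbbcbca"
Scanning each position:
  Position 0: "bb" => no
  Position 1: "bb" => no
  Position 2: "bb" => no
  Position 3: "bc" => no
  Position 4: "cb" => no
  Position 5: "bc" => no
  Position 6: "ca" => no
Total occurrences: 0

0


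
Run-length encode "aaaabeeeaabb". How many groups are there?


Input: aaaabeeeaabb
Scanning for consecutive runs:
  Group 1: 'a' x 4 (positions 0-3)
  Group 2: 'b' x 1 (positions 4-4)
  Group 3: 'e' x 3 (positions 5-7)
  Group 4: 'a' x 2 (positions 8-9)
  Group 5: 'b' x 2 (positions 10-11)
Total groups: 5

5


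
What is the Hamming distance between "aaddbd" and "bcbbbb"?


Comparing "aaddbd" and "bcbbbb" position by position:
  Position 0: 'a' vs 'b' => differ
  Position 1: 'a' vs 'c' => differ
  Position 2: 'd' vs 'b' => differ
  Position 3: 'd' vs 'b' => differ
  Position 4: 'b' vs 'b' => same
  Position 5: 'd' vs 'b' => differ
Total differences (Hamming distance): 5

5


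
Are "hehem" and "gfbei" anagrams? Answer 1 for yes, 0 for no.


Strings: "hehem", "gfbei"
Sorted first:  eehhm
Sorted second: befgi
Differ at position 0: 'e' vs 'b' => not anagrams

0


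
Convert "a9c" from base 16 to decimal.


Input: "a9c" in base 16
Positional expansion:
  Digit 'a' (value 10) x 16^2 = 2560
  Digit '9' (value 9) x 16^1 = 144
  Digit 'c' (value 12) x 16^0 = 12
Sum = 2716

2716


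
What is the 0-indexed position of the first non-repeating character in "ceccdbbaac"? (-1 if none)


Input: ceccdbbaac
Character frequencies:
  'a': 2
  'b': 2
  'c': 4
  'd': 1
  'e': 1
Scanning left to right for freq == 1:
  Position 0 ('c'): freq=4, skip
  Position 1 ('e'): unique! => answer = 1

1


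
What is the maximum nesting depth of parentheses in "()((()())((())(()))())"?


Input: "()((()())((())(()))())"
Tracking depth:
  Position 0 '(': depth becomes 1
  Position 1 ')': depth becomes 0
  Position 2 '(': depth becomes 1
  Position 3 '(': depth becomes 2
  Position 4 '(': depth becomes 3
  Position 5 ')': depth becomes 2
  Position 6 '(': depth becomes 3
  Position 7 ')': depth becomes 2
  Position 8 ')': depth becomes 1
  Position 9 '(': depth becomes 2
  Position 10 '(': depth becomes 3
  Position 11 '(': depth becomes 4
  Position 12 ')': depth becomes 3
  Position 13 ')': depth becomes 2
  Position 14 '(': depth becomes 3
  Position 15 '(': depth becomes 4
  Position 16 ')': depth becomes 3
  Position 17 ')': depth becomes 2
  Position 18 ')': depth becomes 1
  Position 19 '(': depth becomes 2
  Position 20 ')': depth becomes 1
  Position 21 ')': depth becomes 0
Maximum depth reached: 4

4


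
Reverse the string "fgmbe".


Input: fgmbe
Reading characters right to left:
  Position 4: 'e'
  Position 3: 'b'
  Position 2: 'm'
  Position 1: 'g'
  Position 0: 'f'
Reversed: ebmgf

ebmgf


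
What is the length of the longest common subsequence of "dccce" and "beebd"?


LCS of "dccce" and "beebd"
DP table:
           b    e    e    b    d
      0    0    0    0    0    0
  d   0    0    0    0    0    1
  c   0    0    0    0    0    1
  c   0    0    0    0    0    1
  c   0    0    0    0    0    1
  e   0    0    1    1    1    1
LCS length = dp[5][5] = 1

1


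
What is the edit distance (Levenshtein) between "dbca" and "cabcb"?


Computing edit distance: "dbca" -> "cabcb"
DP table:
           c    a    b    c    b
      0    1    2    3    4    5
  d   1    1    2    3    4    5
  b   2    2    2    2    3    4
  c   3    2    3    3    2    3
  a   4    3    2    3    3    3
Edit distance = dp[4][5] = 3

3


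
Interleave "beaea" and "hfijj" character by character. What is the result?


Interleaving "beaea" and "hfijj":
  Position 0: 'b' from first, 'h' from second => "bh"
  Position 1: 'e' from first, 'f' from second => "ef"
  Position 2: 'a' from first, 'i' from second => "ai"
  Position 3: 'e' from first, 'j' from second => "ej"
  Position 4: 'a' from first, 'j' from second => "aj"
Result: bhefaiejaj

bhefaiejaj


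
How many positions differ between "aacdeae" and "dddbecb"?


Comparing "aacdeae" and "dddbecb" position by position:
  Position 0: 'a' vs 'd' => DIFFER
  Position 1: 'a' vs 'd' => DIFFER
  Position 2: 'c' vs 'd' => DIFFER
  Position 3: 'd' vs 'b' => DIFFER
  Position 4: 'e' vs 'e' => same
  Position 5: 'a' vs 'c' => DIFFER
  Position 6: 'e' vs 'b' => DIFFER
Positions that differ: 6

6


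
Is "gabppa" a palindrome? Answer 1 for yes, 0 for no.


Input: gabppa
Reversed: appbag
  Compare pos 0 ('g') with pos 5 ('a'): MISMATCH
  Compare pos 1 ('a') with pos 4 ('p'): MISMATCH
  Compare pos 2 ('b') with pos 3 ('p'): MISMATCH
Result: not a palindrome

0


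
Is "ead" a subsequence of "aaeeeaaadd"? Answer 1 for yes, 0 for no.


Check if "ead" is a subsequence of "aaeeeaaadd"
Greedy scan:
  Position 0 ('a'): no match needed
  Position 1 ('a'): no match needed
  Position 2 ('e'): matches sub[0] = 'e'
  Position 3 ('e'): no match needed
  Position 4 ('e'): no match needed
  Position 5 ('a'): matches sub[1] = 'a'
  Position 6 ('a'): no match needed
  Position 7 ('a'): no match needed
  Position 8 ('d'): matches sub[2] = 'd'
  Position 9 ('d'): no match needed
All 3 characters matched => is a subsequence

1


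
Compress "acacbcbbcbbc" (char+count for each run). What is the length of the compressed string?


Input: acacbcbbcbbc
Runs:
  'a' x 1 => "a1"
  'c' x 1 => "c1"
  'a' x 1 => "a1"
  'c' x 1 => "c1"
  'b' x 1 => "b1"
  'c' x 1 => "c1"
  'b' x 2 => "b2"
  'c' x 1 => "c1"
  'b' x 2 => "b2"
  'c' x 1 => "c1"
Compressed: "a1c1a1c1b1c1b2c1b2c1"
Compressed length: 20

20


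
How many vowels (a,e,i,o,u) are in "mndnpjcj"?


Input: mndnpjcj
Checking each character:
  'm' at position 0: consonant
  'n' at position 1: consonant
  'd' at position 2: consonant
  'n' at position 3: consonant
  'p' at position 4: consonant
  'j' at position 5: consonant
  'c' at position 6: consonant
  'j' at position 7: consonant
Total vowels: 0

0


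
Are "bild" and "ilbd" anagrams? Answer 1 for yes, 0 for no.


Strings: "bild", "ilbd"
Sorted first:  bdil
Sorted second: bdil
Sorted forms match => anagrams

1


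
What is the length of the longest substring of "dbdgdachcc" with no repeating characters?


Input: "dbdgdachcc"
Sliding window (track last position of each char):
  Position 0 ('d'): window [0,0] length 1 -- new best
  Position 1 ('b'): window [0,1] length 2 -- new best
  Position 2 ('d'): repeat (last at 0), move window start to 1
  Position 2 ('d'): window [1,2] length 2
  Position 3 ('g'): window [1,3] length 3 -- new best
  Position 4 ('d'): repeat (last at 2), move window start to 3
  Position 4 ('d'): window [3,4] length 2
  Position 5 ('a'): window [3,5] length 3
  Position 6 ('c'): window [3,6] length 4 -- new best
  Position 7 ('h'): window [3,7] length 5 -- new best
  Position 8 ('c'): repeat (last at 6), move window start to 7
  Position 8 ('c'): window [7,8] length 2
  Position 9 ('c'): repeat (last at 8), move window start to 9
  Position 9 ('c'): window [9,9] length 1
Longest substring with no repeats: "gdach" with length 5

5
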